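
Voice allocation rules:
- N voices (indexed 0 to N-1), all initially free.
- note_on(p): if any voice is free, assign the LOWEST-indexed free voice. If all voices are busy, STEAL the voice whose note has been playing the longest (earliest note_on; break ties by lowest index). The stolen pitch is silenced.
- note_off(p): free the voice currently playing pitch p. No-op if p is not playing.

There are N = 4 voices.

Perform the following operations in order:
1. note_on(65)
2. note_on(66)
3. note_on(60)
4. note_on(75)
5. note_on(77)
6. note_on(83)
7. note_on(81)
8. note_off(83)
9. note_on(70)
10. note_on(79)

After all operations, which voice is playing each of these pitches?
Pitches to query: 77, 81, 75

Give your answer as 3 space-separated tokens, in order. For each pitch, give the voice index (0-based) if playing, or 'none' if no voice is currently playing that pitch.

Answer: 0 2 none

Derivation:
Op 1: note_on(65): voice 0 is free -> assigned | voices=[65 - - -]
Op 2: note_on(66): voice 1 is free -> assigned | voices=[65 66 - -]
Op 3: note_on(60): voice 2 is free -> assigned | voices=[65 66 60 -]
Op 4: note_on(75): voice 3 is free -> assigned | voices=[65 66 60 75]
Op 5: note_on(77): all voices busy, STEAL voice 0 (pitch 65, oldest) -> assign | voices=[77 66 60 75]
Op 6: note_on(83): all voices busy, STEAL voice 1 (pitch 66, oldest) -> assign | voices=[77 83 60 75]
Op 7: note_on(81): all voices busy, STEAL voice 2 (pitch 60, oldest) -> assign | voices=[77 83 81 75]
Op 8: note_off(83): free voice 1 | voices=[77 - 81 75]
Op 9: note_on(70): voice 1 is free -> assigned | voices=[77 70 81 75]
Op 10: note_on(79): all voices busy, STEAL voice 3 (pitch 75, oldest) -> assign | voices=[77 70 81 79]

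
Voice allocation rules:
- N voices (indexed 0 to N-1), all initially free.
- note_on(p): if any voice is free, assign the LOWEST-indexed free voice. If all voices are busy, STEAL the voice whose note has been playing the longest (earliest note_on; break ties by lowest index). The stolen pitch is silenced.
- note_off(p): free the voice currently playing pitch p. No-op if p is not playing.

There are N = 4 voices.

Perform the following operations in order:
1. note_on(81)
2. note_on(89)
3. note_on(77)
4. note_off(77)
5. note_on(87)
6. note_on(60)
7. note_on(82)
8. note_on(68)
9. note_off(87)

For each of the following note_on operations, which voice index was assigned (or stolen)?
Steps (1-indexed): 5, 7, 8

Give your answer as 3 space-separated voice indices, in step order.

Op 1: note_on(81): voice 0 is free -> assigned | voices=[81 - - -]
Op 2: note_on(89): voice 1 is free -> assigned | voices=[81 89 - -]
Op 3: note_on(77): voice 2 is free -> assigned | voices=[81 89 77 -]
Op 4: note_off(77): free voice 2 | voices=[81 89 - -]
Op 5: note_on(87): voice 2 is free -> assigned | voices=[81 89 87 -]
Op 6: note_on(60): voice 3 is free -> assigned | voices=[81 89 87 60]
Op 7: note_on(82): all voices busy, STEAL voice 0 (pitch 81, oldest) -> assign | voices=[82 89 87 60]
Op 8: note_on(68): all voices busy, STEAL voice 1 (pitch 89, oldest) -> assign | voices=[82 68 87 60]
Op 9: note_off(87): free voice 2 | voices=[82 68 - 60]

Answer: 2 0 1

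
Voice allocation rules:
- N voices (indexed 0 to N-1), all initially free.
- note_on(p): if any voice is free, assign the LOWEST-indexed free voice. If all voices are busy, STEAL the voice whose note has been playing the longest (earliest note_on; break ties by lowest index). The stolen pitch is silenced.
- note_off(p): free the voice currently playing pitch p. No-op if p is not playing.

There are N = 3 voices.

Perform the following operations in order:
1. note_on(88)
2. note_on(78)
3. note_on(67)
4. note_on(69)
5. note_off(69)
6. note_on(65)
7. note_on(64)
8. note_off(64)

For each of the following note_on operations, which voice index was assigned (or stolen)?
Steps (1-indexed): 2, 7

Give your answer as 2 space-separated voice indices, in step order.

Answer: 1 1

Derivation:
Op 1: note_on(88): voice 0 is free -> assigned | voices=[88 - -]
Op 2: note_on(78): voice 1 is free -> assigned | voices=[88 78 -]
Op 3: note_on(67): voice 2 is free -> assigned | voices=[88 78 67]
Op 4: note_on(69): all voices busy, STEAL voice 0 (pitch 88, oldest) -> assign | voices=[69 78 67]
Op 5: note_off(69): free voice 0 | voices=[- 78 67]
Op 6: note_on(65): voice 0 is free -> assigned | voices=[65 78 67]
Op 7: note_on(64): all voices busy, STEAL voice 1 (pitch 78, oldest) -> assign | voices=[65 64 67]
Op 8: note_off(64): free voice 1 | voices=[65 - 67]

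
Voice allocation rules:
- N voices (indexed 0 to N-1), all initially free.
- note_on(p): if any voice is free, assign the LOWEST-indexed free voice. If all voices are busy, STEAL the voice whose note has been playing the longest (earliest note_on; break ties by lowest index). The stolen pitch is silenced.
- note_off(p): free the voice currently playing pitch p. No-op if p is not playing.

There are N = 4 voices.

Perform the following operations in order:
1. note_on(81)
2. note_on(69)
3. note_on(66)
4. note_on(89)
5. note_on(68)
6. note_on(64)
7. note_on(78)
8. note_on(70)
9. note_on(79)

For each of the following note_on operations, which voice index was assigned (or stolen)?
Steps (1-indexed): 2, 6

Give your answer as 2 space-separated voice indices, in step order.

Answer: 1 1

Derivation:
Op 1: note_on(81): voice 0 is free -> assigned | voices=[81 - - -]
Op 2: note_on(69): voice 1 is free -> assigned | voices=[81 69 - -]
Op 3: note_on(66): voice 2 is free -> assigned | voices=[81 69 66 -]
Op 4: note_on(89): voice 3 is free -> assigned | voices=[81 69 66 89]
Op 5: note_on(68): all voices busy, STEAL voice 0 (pitch 81, oldest) -> assign | voices=[68 69 66 89]
Op 6: note_on(64): all voices busy, STEAL voice 1 (pitch 69, oldest) -> assign | voices=[68 64 66 89]
Op 7: note_on(78): all voices busy, STEAL voice 2 (pitch 66, oldest) -> assign | voices=[68 64 78 89]
Op 8: note_on(70): all voices busy, STEAL voice 3 (pitch 89, oldest) -> assign | voices=[68 64 78 70]
Op 9: note_on(79): all voices busy, STEAL voice 0 (pitch 68, oldest) -> assign | voices=[79 64 78 70]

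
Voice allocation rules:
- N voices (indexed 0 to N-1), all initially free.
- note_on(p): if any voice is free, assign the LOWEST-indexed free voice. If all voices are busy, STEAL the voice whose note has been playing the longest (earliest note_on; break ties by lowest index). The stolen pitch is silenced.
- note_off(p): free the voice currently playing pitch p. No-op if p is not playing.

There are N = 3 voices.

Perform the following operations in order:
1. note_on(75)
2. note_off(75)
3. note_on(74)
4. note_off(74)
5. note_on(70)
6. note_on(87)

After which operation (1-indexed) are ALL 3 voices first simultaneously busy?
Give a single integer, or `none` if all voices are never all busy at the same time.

Op 1: note_on(75): voice 0 is free -> assigned | voices=[75 - -]
Op 2: note_off(75): free voice 0 | voices=[- - -]
Op 3: note_on(74): voice 0 is free -> assigned | voices=[74 - -]
Op 4: note_off(74): free voice 0 | voices=[- - -]
Op 5: note_on(70): voice 0 is free -> assigned | voices=[70 - -]
Op 6: note_on(87): voice 1 is free -> assigned | voices=[70 87 -]

Answer: none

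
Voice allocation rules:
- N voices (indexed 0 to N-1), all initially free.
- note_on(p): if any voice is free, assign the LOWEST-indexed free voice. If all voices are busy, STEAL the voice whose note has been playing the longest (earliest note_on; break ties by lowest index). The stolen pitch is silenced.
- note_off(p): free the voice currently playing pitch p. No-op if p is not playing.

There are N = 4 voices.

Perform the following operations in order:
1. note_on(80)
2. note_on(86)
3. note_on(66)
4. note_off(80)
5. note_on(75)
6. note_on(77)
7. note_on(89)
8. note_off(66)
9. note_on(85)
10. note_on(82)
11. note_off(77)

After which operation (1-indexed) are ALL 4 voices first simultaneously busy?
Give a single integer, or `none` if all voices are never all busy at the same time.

Op 1: note_on(80): voice 0 is free -> assigned | voices=[80 - - -]
Op 2: note_on(86): voice 1 is free -> assigned | voices=[80 86 - -]
Op 3: note_on(66): voice 2 is free -> assigned | voices=[80 86 66 -]
Op 4: note_off(80): free voice 0 | voices=[- 86 66 -]
Op 5: note_on(75): voice 0 is free -> assigned | voices=[75 86 66 -]
Op 6: note_on(77): voice 3 is free -> assigned | voices=[75 86 66 77]
Op 7: note_on(89): all voices busy, STEAL voice 1 (pitch 86, oldest) -> assign | voices=[75 89 66 77]
Op 8: note_off(66): free voice 2 | voices=[75 89 - 77]
Op 9: note_on(85): voice 2 is free -> assigned | voices=[75 89 85 77]
Op 10: note_on(82): all voices busy, STEAL voice 0 (pitch 75, oldest) -> assign | voices=[82 89 85 77]
Op 11: note_off(77): free voice 3 | voices=[82 89 85 -]

Answer: 6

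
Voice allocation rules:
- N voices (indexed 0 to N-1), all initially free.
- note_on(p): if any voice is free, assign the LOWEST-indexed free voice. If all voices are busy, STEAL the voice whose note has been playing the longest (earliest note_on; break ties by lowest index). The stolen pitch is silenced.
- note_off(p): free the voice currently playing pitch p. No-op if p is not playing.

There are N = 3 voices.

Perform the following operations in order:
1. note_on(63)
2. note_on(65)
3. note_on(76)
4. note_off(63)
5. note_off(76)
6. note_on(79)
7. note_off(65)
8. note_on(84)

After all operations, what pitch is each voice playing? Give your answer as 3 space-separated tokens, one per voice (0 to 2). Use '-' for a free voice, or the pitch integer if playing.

Op 1: note_on(63): voice 0 is free -> assigned | voices=[63 - -]
Op 2: note_on(65): voice 1 is free -> assigned | voices=[63 65 -]
Op 3: note_on(76): voice 2 is free -> assigned | voices=[63 65 76]
Op 4: note_off(63): free voice 0 | voices=[- 65 76]
Op 5: note_off(76): free voice 2 | voices=[- 65 -]
Op 6: note_on(79): voice 0 is free -> assigned | voices=[79 65 -]
Op 7: note_off(65): free voice 1 | voices=[79 - -]
Op 8: note_on(84): voice 1 is free -> assigned | voices=[79 84 -]

Answer: 79 84 -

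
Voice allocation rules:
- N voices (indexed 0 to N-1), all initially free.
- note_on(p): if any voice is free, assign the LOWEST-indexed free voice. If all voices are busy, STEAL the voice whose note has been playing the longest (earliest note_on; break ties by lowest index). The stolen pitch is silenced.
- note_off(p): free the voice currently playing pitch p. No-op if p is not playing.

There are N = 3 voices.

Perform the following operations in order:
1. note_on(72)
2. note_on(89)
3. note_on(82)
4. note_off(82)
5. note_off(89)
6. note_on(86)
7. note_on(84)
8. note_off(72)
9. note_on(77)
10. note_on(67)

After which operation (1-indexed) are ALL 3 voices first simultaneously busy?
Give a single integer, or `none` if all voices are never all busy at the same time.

Op 1: note_on(72): voice 0 is free -> assigned | voices=[72 - -]
Op 2: note_on(89): voice 1 is free -> assigned | voices=[72 89 -]
Op 3: note_on(82): voice 2 is free -> assigned | voices=[72 89 82]
Op 4: note_off(82): free voice 2 | voices=[72 89 -]
Op 5: note_off(89): free voice 1 | voices=[72 - -]
Op 6: note_on(86): voice 1 is free -> assigned | voices=[72 86 -]
Op 7: note_on(84): voice 2 is free -> assigned | voices=[72 86 84]
Op 8: note_off(72): free voice 0 | voices=[- 86 84]
Op 9: note_on(77): voice 0 is free -> assigned | voices=[77 86 84]
Op 10: note_on(67): all voices busy, STEAL voice 1 (pitch 86, oldest) -> assign | voices=[77 67 84]

Answer: 3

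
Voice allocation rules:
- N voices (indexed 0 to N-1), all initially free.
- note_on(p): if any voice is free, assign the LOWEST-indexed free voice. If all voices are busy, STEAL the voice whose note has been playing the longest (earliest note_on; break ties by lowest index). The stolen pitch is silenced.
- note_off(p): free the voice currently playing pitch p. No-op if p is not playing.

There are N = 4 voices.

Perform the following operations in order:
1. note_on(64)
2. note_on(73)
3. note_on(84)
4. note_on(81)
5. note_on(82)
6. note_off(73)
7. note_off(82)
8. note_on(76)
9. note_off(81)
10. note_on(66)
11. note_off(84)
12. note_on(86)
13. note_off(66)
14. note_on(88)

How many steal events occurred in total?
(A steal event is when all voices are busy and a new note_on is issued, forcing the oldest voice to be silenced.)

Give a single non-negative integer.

Op 1: note_on(64): voice 0 is free -> assigned | voices=[64 - - -]
Op 2: note_on(73): voice 1 is free -> assigned | voices=[64 73 - -]
Op 3: note_on(84): voice 2 is free -> assigned | voices=[64 73 84 -]
Op 4: note_on(81): voice 3 is free -> assigned | voices=[64 73 84 81]
Op 5: note_on(82): all voices busy, STEAL voice 0 (pitch 64, oldest) -> assign | voices=[82 73 84 81]
Op 6: note_off(73): free voice 1 | voices=[82 - 84 81]
Op 7: note_off(82): free voice 0 | voices=[- - 84 81]
Op 8: note_on(76): voice 0 is free -> assigned | voices=[76 - 84 81]
Op 9: note_off(81): free voice 3 | voices=[76 - 84 -]
Op 10: note_on(66): voice 1 is free -> assigned | voices=[76 66 84 -]
Op 11: note_off(84): free voice 2 | voices=[76 66 - -]
Op 12: note_on(86): voice 2 is free -> assigned | voices=[76 66 86 -]
Op 13: note_off(66): free voice 1 | voices=[76 - 86 -]
Op 14: note_on(88): voice 1 is free -> assigned | voices=[76 88 86 -]

Answer: 1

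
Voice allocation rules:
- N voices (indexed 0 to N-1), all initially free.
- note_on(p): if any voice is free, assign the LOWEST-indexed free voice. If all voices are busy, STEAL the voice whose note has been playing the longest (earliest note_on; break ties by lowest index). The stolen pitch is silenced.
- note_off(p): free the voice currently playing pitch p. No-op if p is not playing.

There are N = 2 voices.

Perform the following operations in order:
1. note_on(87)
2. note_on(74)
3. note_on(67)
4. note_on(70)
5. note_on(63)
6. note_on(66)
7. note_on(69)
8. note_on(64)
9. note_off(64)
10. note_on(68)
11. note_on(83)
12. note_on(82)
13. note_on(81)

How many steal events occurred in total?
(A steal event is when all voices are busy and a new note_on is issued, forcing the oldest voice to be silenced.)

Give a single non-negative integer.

Answer: 9

Derivation:
Op 1: note_on(87): voice 0 is free -> assigned | voices=[87 -]
Op 2: note_on(74): voice 1 is free -> assigned | voices=[87 74]
Op 3: note_on(67): all voices busy, STEAL voice 0 (pitch 87, oldest) -> assign | voices=[67 74]
Op 4: note_on(70): all voices busy, STEAL voice 1 (pitch 74, oldest) -> assign | voices=[67 70]
Op 5: note_on(63): all voices busy, STEAL voice 0 (pitch 67, oldest) -> assign | voices=[63 70]
Op 6: note_on(66): all voices busy, STEAL voice 1 (pitch 70, oldest) -> assign | voices=[63 66]
Op 7: note_on(69): all voices busy, STEAL voice 0 (pitch 63, oldest) -> assign | voices=[69 66]
Op 8: note_on(64): all voices busy, STEAL voice 1 (pitch 66, oldest) -> assign | voices=[69 64]
Op 9: note_off(64): free voice 1 | voices=[69 -]
Op 10: note_on(68): voice 1 is free -> assigned | voices=[69 68]
Op 11: note_on(83): all voices busy, STEAL voice 0 (pitch 69, oldest) -> assign | voices=[83 68]
Op 12: note_on(82): all voices busy, STEAL voice 1 (pitch 68, oldest) -> assign | voices=[83 82]
Op 13: note_on(81): all voices busy, STEAL voice 0 (pitch 83, oldest) -> assign | voices=[81 82]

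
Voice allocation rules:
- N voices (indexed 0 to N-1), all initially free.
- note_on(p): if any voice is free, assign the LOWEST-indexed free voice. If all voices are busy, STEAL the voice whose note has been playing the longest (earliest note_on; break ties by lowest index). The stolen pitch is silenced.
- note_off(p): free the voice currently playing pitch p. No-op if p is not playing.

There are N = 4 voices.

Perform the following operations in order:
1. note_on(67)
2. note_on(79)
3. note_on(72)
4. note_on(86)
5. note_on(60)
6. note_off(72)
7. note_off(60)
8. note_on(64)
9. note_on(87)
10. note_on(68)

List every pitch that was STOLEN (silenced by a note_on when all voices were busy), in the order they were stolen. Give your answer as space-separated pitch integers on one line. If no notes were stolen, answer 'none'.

Op 1: note_on(67): voice 0 is free -> assigned | voices=[67 - - -]
Op 2: note_on(79): voice 1 is free -> assigned | voices=[67 79 - -]
Op 3: note_on(72): voice 2 is free -> assigned | voices=[67 79 72 -]
Op 4: note_on(86): voice 3 is free -> assigned | voices=[67 79 72 86]
Op 5: note_on(60): all voices busy, STEAL voice 0 (pitch 67, oldest) -> assign | voices=[60 79 72 86]
Op 6: note_off(72): free voice 2 | voices=[60 79 - 86]
Op 7: note_off(60): free voice 0 | voices=[- 79 - 86]
Op 8: note_on(64): voice 0 is free -> assigned | voices=[64 79 - 86]
Op 9: note_on(87): voice 2 is free -> assigned | voices=[64 79 87 86]
Op 10: note_on(68): all voices busy, STEAL voice 1 (pitch 79, oldest) -> assign | voices=[64 68 87 86]

Answer: 67 79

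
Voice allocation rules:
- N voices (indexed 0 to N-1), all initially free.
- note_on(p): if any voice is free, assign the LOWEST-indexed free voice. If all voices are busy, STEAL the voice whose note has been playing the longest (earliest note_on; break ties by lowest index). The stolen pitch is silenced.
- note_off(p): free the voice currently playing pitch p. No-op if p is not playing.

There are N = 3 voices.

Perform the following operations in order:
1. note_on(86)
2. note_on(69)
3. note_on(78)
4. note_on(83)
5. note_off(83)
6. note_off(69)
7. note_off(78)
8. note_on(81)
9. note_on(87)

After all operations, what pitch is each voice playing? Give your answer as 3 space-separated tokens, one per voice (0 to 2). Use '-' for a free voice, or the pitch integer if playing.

Op 1: note_on(86): voice 0 is free -> assigned | voices=[86 - -]
Op 2: note_on(69): voice 1 is free -> assigned | voices=[86 69 -]
Op 3: note_on(78): voice 2 is free -> assigned | voices=[86 69 78]
Op 4: note_on(83): all voices busy, STEAL voice 0 (pitch 86, oldest) -> assign | voices=[83 69 78]
Op 5: note_off(83): free voice 0 | voices=[- 69 78]
Op 6: note_off(69): free voice 1 | voices=[- - 78]
Op 7: note_off(78): free voice 2 | voices=[- - -]
Op 8: note_on(81): voice 0 is free -> assigned | voices=[81 - -]
Op 9: note_on(87): voice 1 is free -> assigned | voices=[81 87 -]

Answer: 81 87 -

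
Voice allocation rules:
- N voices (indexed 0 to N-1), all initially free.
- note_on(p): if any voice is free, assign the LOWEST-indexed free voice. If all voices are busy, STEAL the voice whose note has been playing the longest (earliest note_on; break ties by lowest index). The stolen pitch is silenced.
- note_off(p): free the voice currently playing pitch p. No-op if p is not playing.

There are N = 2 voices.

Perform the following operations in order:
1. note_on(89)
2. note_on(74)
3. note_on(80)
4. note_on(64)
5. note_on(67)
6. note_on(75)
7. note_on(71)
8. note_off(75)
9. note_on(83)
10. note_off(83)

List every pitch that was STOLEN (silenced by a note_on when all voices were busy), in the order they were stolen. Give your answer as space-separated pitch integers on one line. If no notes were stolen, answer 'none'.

Answer: 89 74 80 64 67

Derivation:
Op 1: note_on(89): voice 0 is free -> assigned | voices=[89 -]
Op 2: note_on(74): voice 1 is free -> assigned | voices=[89 74]
Op 3: note_on(80): all voices busy, STEAL voice 0 (pitch 89, oldest) -> assign | voices=[80 74]
Op 4: note_on(64): all voices busy, STEAL voice 1 (pitch 74, oldest) -> assign | voices=[80 64]
Op 5: note_on(67): all voices busy, STEAL voice 0 (pitch 80, oldest) -> assign | voices=[67 64]
Op 6: note_on(75): all voices busy, STEAL voice 1 (pitch 64, oldest) -> assign | voices=[67 75]
Op 7: note_on(71): all voices busy, STEAL voice 0 (pitch 67, oldest) -> assign | voices=[71 75]
Op 8: note_off(75): free voice 1 | voices=[71 -]
Op 9: note_on(83): voice 1 is free -> assigned | voices=[71 83]
Op 10: note_off(83): free voice 1 | voices=[71 -]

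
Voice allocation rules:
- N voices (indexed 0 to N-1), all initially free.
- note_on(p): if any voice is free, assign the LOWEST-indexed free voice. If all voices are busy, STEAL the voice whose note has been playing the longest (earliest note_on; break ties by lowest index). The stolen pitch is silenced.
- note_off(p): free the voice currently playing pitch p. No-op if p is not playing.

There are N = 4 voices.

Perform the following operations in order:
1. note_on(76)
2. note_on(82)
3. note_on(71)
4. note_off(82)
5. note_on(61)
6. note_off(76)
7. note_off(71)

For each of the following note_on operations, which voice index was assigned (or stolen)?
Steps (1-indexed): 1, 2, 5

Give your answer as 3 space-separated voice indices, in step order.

Op 1: note_on(76): voice 0 is free -> assigned | voices=[76 - - -]
Op 2: note_on(82): voice 1 is free -> assigned | voices=[76 82 - -]
Op 3: note_on(71): voice 2 is free -> assigned | voices=[76 82 71 -]
Op 4: note_off(82): free voice 1 | voices=[76 - 71 -]
Op 5: note_on(61): voice 1 is free -> assigned | voices=[76 61 71 -]
Op 6: note_off(76): free voice 0 | voices=[- 61 71 -]
Op 7: note_off(71): free voice 2 | voices=[- 61 - -]

Answer: 0 1 1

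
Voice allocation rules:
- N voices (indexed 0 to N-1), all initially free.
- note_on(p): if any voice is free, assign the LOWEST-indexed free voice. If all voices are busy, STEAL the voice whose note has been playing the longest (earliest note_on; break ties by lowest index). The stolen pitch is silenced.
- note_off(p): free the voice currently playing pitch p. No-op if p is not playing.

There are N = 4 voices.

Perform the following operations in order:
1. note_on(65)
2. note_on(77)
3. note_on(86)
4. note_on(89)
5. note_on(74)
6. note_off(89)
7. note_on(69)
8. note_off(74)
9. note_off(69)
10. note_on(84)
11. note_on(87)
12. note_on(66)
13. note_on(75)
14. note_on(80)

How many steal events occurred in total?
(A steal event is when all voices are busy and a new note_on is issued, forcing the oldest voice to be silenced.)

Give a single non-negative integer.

Op 1: note_on(65): voice 0 is free -> assigned | voices=[65 - - -]
Op 2: note_on(77): voice 1 is free -> assigned | voices=[65 77 - -]
Op 3: note_on(86): voice 2 is free -> assigned | voices=[65 77 86 -]
Op 4: note_on(89): voice 3 is free -> assigned | voices=[65 77 86 89]
Op 5: note_on(74): all voices busy, STEAL voice 0 (pitch 65, oldest) -> assign | voices=[74 77 86 89]
Op 6: note_off(89): free voice 3 | voices=[74 77 86 -]
Op 7: note_on(69): voice 3 is free -> assigned | voices=[74 77 86 69]
Op 8: note_off(74): free voice 0 | voices=[- 77 86 69]
Op 9: note_off(69): free voice 3 | voices=[- 77 86 -]
Op 10: note_on(84): voice 0 is free -> assigned | voices=[84 77 86 -]
Op 11: note_on(87): voice 3 is free -> assigned | voices=[84 77 86 87]
Op 12: note_on(66): all voices busy, STEAL voice 1 (pitch 77, oldest) -> assign | voices=[84 66 86 87]
Op 13: note_on(75): all voices busy, STEAL voice 2 (pitch 86, oldest) -> assign | voices=[84 66 75 87]
Op 14: note_on(80): all voices busy, STEAL voice 0 (pitch 84, oldest) -> assign | voices=[80 66 75 87]

Answer: 4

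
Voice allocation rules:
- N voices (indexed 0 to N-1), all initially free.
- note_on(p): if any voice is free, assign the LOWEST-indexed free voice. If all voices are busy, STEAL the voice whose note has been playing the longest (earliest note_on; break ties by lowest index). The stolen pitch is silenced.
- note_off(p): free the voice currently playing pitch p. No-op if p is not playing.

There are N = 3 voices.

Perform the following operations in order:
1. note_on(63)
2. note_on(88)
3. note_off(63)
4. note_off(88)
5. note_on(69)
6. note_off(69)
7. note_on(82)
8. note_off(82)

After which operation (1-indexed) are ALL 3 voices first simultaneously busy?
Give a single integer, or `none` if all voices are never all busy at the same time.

Op 1: note_on(63): voice 0 is free -> assigned | voices=[63 - -]
Op 2: note_on(88): voice 1 is free -> assigned | voices=[63 88 -]
Op 3: note_off(63): free voice 0 | voices=[- 88 -]
Op 4: note_off(88): free voice 1 | voices=[- - -]
Op 5: note_on(69): voice 0 is free -> assigned | voices=[69 - -]
Op 6: note_off(69): free voice 0 | voices=[- - -]
Op 7: note_on(82): voice 0 is free -> assigned | voices=[82 - -]
Op 8: note_off(82): free voice 0 | voices=[- - -]

Answer: none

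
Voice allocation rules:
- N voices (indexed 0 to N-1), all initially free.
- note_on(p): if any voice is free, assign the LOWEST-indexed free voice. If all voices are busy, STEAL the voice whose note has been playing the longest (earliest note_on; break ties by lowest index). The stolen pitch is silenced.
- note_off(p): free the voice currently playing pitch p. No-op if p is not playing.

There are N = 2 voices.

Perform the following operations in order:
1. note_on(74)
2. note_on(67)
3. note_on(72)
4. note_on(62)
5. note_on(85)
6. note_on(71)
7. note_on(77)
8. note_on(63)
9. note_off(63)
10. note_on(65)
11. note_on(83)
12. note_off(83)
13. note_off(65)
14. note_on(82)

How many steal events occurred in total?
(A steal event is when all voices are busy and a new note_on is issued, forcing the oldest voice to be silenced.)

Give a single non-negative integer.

Op 1: note_on(74): voice 0 is free -> assigned | voices=[74 -]
Op 2: note_on(67): voice 1 is free -> assigned | voices=[74 67]
Op 3: note_on(72): all voices busy, STEAL voice 0 (pitch 74, oldest) -> assign | voices=[72 67]
Op 4: note_on(62): all voices busy, STEAL voice 1 (pitch 67, oldest) -> assign | voices=[72 62]
Op 5: note_on(85): all voices busy, STEAL voice 0 (pitch 72, oldest) -> assign | voices=[85 62]
Op 6: note_on(71): all voices busy, STEAL voice 1 (pitch 62, oldest) -> assign | voices=[85 71]
Op 7: note_on(77): all voices busy, STEAL voice 0 (pitch 85, oldest) -> assign | voices=[77 71]
Op 8: note_on(63): all voices busy, STEAL voice 1 (pitch 71, oldest) -> assign | voices=[77 63]
Op 9: note_off(63): free voice 1 | voices=[77 -]
Op 10: note_on(65): voice 1 is free -> assigned | voices=[77 65]
Op 11: note_on(83): all voices busy, STEAL voice 0 (pitch 77, oldest) -> assign | voices=[83 65]
Op 12: note_off(83): free voice 0 | voices=[- 65]
Op 13: note_off(65): free voice 1 | voices=[- -]
Op 14: note_on(82): voice 0 is free -> assigned | voices=[82 -]

Answer: 7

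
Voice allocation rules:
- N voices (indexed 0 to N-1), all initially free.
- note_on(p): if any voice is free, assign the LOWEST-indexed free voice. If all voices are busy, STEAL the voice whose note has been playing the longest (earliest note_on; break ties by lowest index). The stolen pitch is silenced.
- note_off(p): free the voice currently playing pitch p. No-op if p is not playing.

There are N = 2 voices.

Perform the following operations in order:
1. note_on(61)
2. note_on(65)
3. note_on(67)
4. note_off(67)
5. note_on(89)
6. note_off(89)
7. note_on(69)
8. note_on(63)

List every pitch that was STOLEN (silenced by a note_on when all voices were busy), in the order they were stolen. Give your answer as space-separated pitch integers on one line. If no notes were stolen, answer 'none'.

Op 1: note_on(61): voice 0 is free -> assigned | voices=[61 -]
Op 2: note_on(65): voice 1 is free -> assigned | voices=[61 65]
Op 3: note_on(67): all voices busy, STEAL voice 0 (pitch 61, oldest) -> assign | voices=[67 65]
Op 4: note_off(67): free voice 0 | voices=[- 65]
Op 5: note_on(89): voice 0 is free -> assigned | voices=[89 65]
Op 6: note_off(89): free voice 0 | voices=[- 65]
Op 7: note_on(69): voice 0 is free -> assigned | voices=[69 65]
Op 8: note_on(63): all voices busy, STEAL voice 1 (pitch 65, oldest) -> assign | voices=[69 63]

Answer: 61 65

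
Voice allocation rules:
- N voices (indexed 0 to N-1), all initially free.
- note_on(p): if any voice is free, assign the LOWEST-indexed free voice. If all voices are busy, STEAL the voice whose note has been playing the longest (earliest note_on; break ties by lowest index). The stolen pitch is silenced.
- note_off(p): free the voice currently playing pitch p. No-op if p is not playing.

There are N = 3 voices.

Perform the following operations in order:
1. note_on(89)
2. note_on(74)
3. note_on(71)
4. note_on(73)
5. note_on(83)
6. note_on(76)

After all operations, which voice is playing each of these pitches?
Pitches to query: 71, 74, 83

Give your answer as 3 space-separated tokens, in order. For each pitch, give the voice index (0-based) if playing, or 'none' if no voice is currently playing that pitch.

Op 1: note_on(89): voice 0 is free -> assigned | voices=[89 - -]
Op 2: note_on(74): voice 1 is free -> assigned | voices=[89 74 -]
Op 3: note_on(71): voice 2 is free -> assigned | voices=[89 74 71]
Op 4: note_on(73): all voices busy, STEAL voice 0 (pitch 89, oldest) -> assign | voices=[73 74 71]
Op 5: note_on(83): all voices busy, STEAL voice 1 (pitch 74, oldest) -> assign | voices=[73 83 71]
Op 6: note_on(76): all voices busy, STEAL voice 2 (pitch 71, oldest) -> assign | voices=[73 83 76]

Answer: none none 1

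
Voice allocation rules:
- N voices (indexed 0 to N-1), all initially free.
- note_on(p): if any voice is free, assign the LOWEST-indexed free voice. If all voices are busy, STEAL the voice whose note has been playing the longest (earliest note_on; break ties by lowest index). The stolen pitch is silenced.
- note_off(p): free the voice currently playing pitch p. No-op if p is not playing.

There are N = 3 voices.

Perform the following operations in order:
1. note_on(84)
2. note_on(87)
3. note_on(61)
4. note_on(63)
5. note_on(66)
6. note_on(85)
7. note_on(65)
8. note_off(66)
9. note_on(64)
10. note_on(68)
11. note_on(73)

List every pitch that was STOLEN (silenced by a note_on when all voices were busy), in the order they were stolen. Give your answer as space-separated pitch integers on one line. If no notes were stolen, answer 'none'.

Answer: 84 87 61 63 85 65

Derivation:
Op 1: note_on(84): voice 0 is free -> assigned | voices=[84 - -]
Op 2: note_on(87): voice 1 is free -> assigned | voices=[84 87 -]
Op 3: note_on(61): voice 2 is free -> assigned | voices=[84 87 61]
Op 4: note_on(63): all voices busy, STEAL voice 0 (pitch 84, oldest) -> assign | voices=[63 87 61]
Op 5: note_on(66): all voices busy, STEAL voice 1 (pitch 87, oldest) -> assign | voices=[63 66 61]
Op 6: note_on(85): all voices busy, STEAL voice 2 (pitch 61, oldest) -> assign | voices=[63 66 85]
Op 7: note_on(65): all voices busy, STEAL voice 0 (pitch 63, oldest) -> assign | voices=[65 66 85]
Op 8: note_off(66): free voice 1 | voices=[65 - 85]
Op 9: note_on(64): voice 1 is free -> assigned | voices=[65 64 85]
Op 10: note_on(68): all voices busy, STEAL voice 2 (pitch 85, oldest) -> assign | voices=[65 64 68]
Op 11: note_on(73): all voices busy, STEAL voice 0 (pitch 65, oldest) -> assign | voices=[73 64 68]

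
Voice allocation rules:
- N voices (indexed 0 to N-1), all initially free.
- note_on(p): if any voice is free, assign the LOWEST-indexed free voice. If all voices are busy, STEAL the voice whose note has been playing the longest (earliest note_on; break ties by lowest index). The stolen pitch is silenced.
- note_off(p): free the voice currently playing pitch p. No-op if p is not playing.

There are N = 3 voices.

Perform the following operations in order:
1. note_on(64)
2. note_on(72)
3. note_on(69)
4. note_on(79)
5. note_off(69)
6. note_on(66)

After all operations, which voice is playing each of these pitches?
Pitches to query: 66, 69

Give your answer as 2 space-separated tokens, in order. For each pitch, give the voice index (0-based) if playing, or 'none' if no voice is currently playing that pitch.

Op 1: note_on(64): voice 0 is free -> assigned | voices=[64 - -]
Op 2: note_on(72): voice 1 is free -> assigned | voices=[64 72 -]
Op 3: note_on(69): voice 2 is free -> assigned | voices=[64 72 69]
Op 4: note_on(79): all voices busy, STEAL voice 0 (pitch 64, oldest) -> assign | voices=[79 72 69]
Op 5: note_off(69): free voice 2 | voices=[79 72 -]
Op 6: note_on(66): voice 2 is free -> assigned | voices=[79 72 66]

Answer: 2 none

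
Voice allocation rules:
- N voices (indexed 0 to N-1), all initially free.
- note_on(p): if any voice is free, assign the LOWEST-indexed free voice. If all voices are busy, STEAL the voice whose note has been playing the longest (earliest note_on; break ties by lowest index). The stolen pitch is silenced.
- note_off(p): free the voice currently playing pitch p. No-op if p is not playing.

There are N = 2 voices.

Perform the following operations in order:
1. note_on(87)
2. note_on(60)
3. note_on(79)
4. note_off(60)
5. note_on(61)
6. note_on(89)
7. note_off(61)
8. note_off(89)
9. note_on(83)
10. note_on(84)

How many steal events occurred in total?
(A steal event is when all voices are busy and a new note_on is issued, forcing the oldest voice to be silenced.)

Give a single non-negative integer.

Op 1: note_on(87): voice 0 is free -> assigned | voices=[87 -]
Op 2: note_on(60): voice 1 is free -> assigned | voices=[87 60]
Op 3: note_on(79): all voices busy, STEAL voice 0 (pitch 87, oldest) -> assign | voices=[79 60]
Op 4: note_off(60): free voice 1 | voices=[79 -]
Op 5: note_on(61): voice 1 is free -> assigned | voices=[79 61]
Op 6: note_on(89): all voices busy, STEAL voice 0 (pitch 79, oldest) -> assign | voices=[89 61]
Op 7: note_off(61): free voice 1 | voices=[89 -]
Op 8: note_off(89): free voice 0 | voices=[- -]
Op 9: note_on(83): voice 0 is free -> assigned | voices=[83 -]
Op 10: note_on(84): voice 1 is free -> assigned | voices=[83 84]

Answer: 2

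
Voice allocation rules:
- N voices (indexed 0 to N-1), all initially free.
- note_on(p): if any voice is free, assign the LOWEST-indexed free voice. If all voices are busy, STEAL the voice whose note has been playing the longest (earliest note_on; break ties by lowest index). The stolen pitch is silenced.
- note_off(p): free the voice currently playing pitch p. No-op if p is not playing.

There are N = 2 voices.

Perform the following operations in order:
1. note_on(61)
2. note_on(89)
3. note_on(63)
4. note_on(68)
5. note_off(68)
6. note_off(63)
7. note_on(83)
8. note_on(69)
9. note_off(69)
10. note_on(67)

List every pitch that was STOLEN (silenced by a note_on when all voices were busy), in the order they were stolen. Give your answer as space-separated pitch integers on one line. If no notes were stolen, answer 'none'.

Answer: 61 89

Derivation:
Op 1: note_on(61): voice 0 is free -> assigned | voices=[61 -]
Op 2: note_on(89): voice 1 is free -> assigned | voices=[61 89]
Op 3: note_on(63): all voices busy, STEAL voice 0 (pitch 61, oldest) -> assign | voices=[63 89]
Op 4: note_on(68): all voices busy, STEAL voice 1 (pitch 89, oldest) -> assign | voices=[63 68]
Op 5: note_off(68): free voice 1 | voices=[63 -]
Op 6: note_off(63): free voice 0 | voices=[- -]
Op 7: note_on(83): voice 0 is free -> assigned | voices=[83 -]
Op 8: note_on(69): voice 1 is free -> assigned | voices=[83 69]
Op 9: note_off(69): free voice 1 | voices=[83 -]
Op 10: note_on(67): voice 1 is free -> assigned | voices=[83 67]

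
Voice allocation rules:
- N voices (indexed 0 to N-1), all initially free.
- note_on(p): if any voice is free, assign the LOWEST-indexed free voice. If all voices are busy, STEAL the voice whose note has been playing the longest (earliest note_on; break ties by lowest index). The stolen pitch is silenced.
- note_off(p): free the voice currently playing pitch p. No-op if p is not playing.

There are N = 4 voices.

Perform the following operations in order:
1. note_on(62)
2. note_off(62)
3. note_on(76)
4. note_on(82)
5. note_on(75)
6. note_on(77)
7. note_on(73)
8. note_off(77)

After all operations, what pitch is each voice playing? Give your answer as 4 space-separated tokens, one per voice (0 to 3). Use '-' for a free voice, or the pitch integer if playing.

Op 1: note_on(62): voice 0 is free -> assigned | voices=[62 - - -]
Op 2: note_off(62): free voice 0 | voices=[- - - -]
Op 3: note_on(76): voice 0 is free -> assigned | voices=[76 - - -]
Op 4: note_on(82): voice 1 is free -> assigned | voices=[76 82 - -]
Op 5: note_on(75): voice 2 is free -> assigned | voices=[76 82 75 -]
Op 6: note_on(77): voice 3 is free -> assigned | voices=[76 82 75 77]
Op 7: note_on(73): all voices busy, STEAL voice 0 (pitch 76, oldest) -> assign | voices=[73 82 75 77]
Op 8: note_off(77): free voice 3 | voices=[73 82 75 -]

Answer: 73 82 75 -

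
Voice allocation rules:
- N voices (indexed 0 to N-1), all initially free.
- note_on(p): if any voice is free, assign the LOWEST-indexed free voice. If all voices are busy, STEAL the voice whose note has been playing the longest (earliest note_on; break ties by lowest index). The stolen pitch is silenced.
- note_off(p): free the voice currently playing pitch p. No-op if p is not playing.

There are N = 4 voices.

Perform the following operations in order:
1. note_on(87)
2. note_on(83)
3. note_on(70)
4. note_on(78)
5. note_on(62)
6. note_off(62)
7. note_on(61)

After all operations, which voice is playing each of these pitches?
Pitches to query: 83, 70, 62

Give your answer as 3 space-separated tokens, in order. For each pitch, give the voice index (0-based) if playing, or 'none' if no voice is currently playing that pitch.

Op 1: note_on(87): voice 0 is free -> assigned | voices=[87 - - -]
Op 2: note_on(83): voice 1 is free -> assigned | voices=[87 83 - -]
Op 3: note_on(70): voice 2 is free -> assigned | voices=[87 83 70 -]
Op 4: note_on(78): voice 3 is free -> assigned | voices=[87 83 70 78]
Op 5: note_on(62): all voices busy, STEAL voice 0 (pitch 87, oldest) -> assign | voices=[62 83 70 78]
Op 6: note_off(62): free voice 0 | voices=[- 83 70 78]
Op 7: note_on(61): voice 0 is free -> assigned | voices=[61 83 70 78]

Answer: 1 2 none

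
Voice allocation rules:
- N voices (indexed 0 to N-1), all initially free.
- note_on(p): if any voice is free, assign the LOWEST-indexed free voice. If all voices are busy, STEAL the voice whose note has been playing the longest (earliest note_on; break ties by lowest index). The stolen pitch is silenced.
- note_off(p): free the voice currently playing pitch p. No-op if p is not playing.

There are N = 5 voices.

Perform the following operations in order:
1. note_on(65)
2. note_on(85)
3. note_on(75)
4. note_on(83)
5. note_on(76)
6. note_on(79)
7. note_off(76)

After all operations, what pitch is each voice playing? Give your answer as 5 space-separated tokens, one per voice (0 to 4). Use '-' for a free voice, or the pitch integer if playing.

Answer: 79 85 75 83 -

Derivation:
Op 1: note_on(65): voice 0 is free -> assigned | voices=[65 - - - -]
Op 2: note_on(85): voice 1 is free -> assigned | voices=[65 85 - - -]
Op 3: note_on(75): voice 2 is free -> assigned | voices=[65 85 75 - -]
Op 4: note_on(83): voice 3 is free -> assigned | voices=[65 85 75 83 -]
Op 5: note_on(76): voice 4 is free -> assigned | voices=[65 85 75 83 76]
Op 6: note_on(79): all voices busy, STEAL voice 0 (pitch 65, oldest) -> assign | voices=[79 85 75 83 76]
Op 7: note_off(76): free voice 4 | voices=[79 85 75 83 -]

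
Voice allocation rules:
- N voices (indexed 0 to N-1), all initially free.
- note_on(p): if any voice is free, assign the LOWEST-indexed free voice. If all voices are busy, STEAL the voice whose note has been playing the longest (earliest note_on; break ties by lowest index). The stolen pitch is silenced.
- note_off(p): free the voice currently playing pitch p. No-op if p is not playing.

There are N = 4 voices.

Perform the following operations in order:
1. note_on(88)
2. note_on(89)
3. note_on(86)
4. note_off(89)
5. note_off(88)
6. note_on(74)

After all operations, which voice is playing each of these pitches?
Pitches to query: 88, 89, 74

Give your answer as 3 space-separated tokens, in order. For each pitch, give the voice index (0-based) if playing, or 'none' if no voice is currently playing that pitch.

Answer: none none 0

Derivation:
Op 1: note_on(88): voice 0 is free -> assigned | voices=[88 - - -]
Op 2: note_on(89): voice 1 is free -> assigned | voices=[88 89 - -]
Op 3: note_on(86): voice 2 is free -> assigned | voices=[88 89 86 -]
Op 4: note_off(89): free voice 1 | voices=[88 - 86 -]
Op 5: note_off(88): free voice 0 | voices=[- - 86 -]
Op 6: note_on(74): voice 0 is free -> assigned | voices=[74 - 86 -]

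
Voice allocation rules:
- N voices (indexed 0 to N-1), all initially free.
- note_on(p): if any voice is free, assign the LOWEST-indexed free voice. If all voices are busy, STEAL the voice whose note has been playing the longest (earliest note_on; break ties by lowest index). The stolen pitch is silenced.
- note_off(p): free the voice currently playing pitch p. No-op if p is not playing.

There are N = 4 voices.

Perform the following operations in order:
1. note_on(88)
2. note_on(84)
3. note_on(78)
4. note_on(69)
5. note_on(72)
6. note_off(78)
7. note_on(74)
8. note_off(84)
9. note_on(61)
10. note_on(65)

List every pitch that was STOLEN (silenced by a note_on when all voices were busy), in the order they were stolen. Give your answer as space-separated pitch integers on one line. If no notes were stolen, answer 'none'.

Answer: 88 69

Derivation:
Op 1: note_on(88): voice 0 is free -> assigned | voices=[88 - - -]
Op 2: note_on(84): voice 1 is free -> assigned | voices=[88 84 - -]
Op 3: note_on(78): voice 2 is free -> assigned | voices=[88 84 78 -]
Op 4: note_on(69): voice 3 is free -> assigned | voices=[88 84 78 69]
Op 5: note_on(72): all voices busy, STEAL voice 0 (pitch 88, oldest) -> assign | voices=[72 84 78 69]
Op 6: note_off(78): free voice 2 | voices=[72 84 - 69]
Op 7: note_on(74): voice 2 is free -> assigned | voices=[72 84 74 69]
Op 8: note_off(84): free voice 1 | voices=[72 - 74 69]
Op 9: note_on(61): voice 1 is free -> assigned | voices=[72 61 74 69]
Op 10: note_on(65): all voices busy, STEAL voice 3 (pitch 69, oldest) -> assign | voices=[72 61 74 65]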